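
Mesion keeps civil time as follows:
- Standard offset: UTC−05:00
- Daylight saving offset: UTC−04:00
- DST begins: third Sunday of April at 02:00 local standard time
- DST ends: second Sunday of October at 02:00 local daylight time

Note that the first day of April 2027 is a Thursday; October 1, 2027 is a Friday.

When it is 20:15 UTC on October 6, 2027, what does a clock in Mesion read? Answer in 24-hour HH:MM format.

16:15

1 April 2027 is a Thursday, so the first Sunday is April 4 and the third is April 18.
1 October 2027 is a Friday, so the first Sunday is October 3 and the second is October 10.
At the standard offset (UTC−05:00), 20:15 UTC − 5h = 15:15 Mesion standard time.
The standard-time date in Mesion, October 6, 2027, falls between 18 April and 10 October, so daylight saving is in effect and Mesion is at UTC−04:00.
20:15 UTC − 4h = 16:15 local.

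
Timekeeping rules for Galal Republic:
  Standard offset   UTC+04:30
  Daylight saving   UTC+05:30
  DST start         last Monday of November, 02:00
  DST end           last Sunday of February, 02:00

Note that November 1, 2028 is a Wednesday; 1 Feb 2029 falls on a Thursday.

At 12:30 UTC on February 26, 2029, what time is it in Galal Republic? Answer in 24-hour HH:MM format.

17:00

1 November 2028 is a Wednesday, so Mondays fall on 6, 13, 20, 27; the last is November 27.
1 February 2029 is a Thursday, so Sundays fall on 4, 11, 18, 25; the last is February 25.
At the standard offset (UTC+04:30), 12:30 UTC + 4h30m = 17:00 Galal Republic standard time.
The standard-time date in Galal Republic, February 26, 2029, is outside the daylight-saving period (27 November 2028 – 25 February 2029), so Galal Republic is on standard time, UTC+04:30.
12:30 UTC + 4h30m = 17:00 local.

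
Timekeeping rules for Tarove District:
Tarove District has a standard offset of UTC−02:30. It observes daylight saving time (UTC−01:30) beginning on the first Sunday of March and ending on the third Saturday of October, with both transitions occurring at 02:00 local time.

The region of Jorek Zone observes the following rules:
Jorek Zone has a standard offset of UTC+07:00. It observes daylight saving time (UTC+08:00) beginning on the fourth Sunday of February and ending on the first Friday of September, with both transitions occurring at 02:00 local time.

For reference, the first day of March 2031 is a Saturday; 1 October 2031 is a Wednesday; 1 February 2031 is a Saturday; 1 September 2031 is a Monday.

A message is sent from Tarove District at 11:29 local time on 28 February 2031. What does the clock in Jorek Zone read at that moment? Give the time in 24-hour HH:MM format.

21:59

1 March 2031 is a Saturday, so the first Sunday is March 2.
1 October 2031 is a Wednesday, so the first Saturday is October 4 and the third is October 18.
28 February 2031 is outside the daylight-saving period (2 March – 18 October), so Tarove District is on standard time, UTC−02:30.
11:29 Tarove District + 2h30m = 13:59 UTC.
1 February 2031 is a Saturday, so the first Sunday is February 2 and the fourth is February 23.
1 September 2031 is a Monday, so the first Friday is September 5.
At the standard offset (UTC+07:00), 13:59 UTC + 7h = 20:59 Jorek Zone standard time.
The standard-time date in Jorek Zone, 28 February 2031, lies within the daylight-saving period (23 February – 5 September), so Jorek Zone is on daylight time, UTC+08:00.
13:59 UTC + 8h = 21:59 Jorek Zone.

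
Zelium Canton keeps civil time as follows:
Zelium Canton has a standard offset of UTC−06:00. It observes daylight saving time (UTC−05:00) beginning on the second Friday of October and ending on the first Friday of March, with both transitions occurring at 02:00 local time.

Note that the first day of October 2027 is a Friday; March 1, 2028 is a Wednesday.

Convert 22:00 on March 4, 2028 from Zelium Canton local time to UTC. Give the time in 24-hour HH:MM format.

1 October 2027 is a Friday, so the first Friday is October 1 and the second is October 8.
1 March 2028 is a Wednesday, so the first Friday is March 3.
March 4, 2028 is outside the daylight-saving period (8 October 2027 – 3 March 2028), so Zelium Canton is on standard time, UTC−06:00.
22:00 local + 6h = 04:00 UTC (rolling into the next day, 5 March 2028).

04:00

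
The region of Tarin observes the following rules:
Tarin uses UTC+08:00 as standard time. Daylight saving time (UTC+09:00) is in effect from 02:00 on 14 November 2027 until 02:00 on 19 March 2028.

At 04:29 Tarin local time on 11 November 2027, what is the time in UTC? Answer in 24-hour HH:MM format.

11 November 2027 does not fall between 14 November 2027 and 19 March 2028, so daylight saving is not in effect and Tarin is at UTC+08:00.
04:29 local − 8h = 20:29 UTC (rolling into the previous day, 10 November 2027).

20:29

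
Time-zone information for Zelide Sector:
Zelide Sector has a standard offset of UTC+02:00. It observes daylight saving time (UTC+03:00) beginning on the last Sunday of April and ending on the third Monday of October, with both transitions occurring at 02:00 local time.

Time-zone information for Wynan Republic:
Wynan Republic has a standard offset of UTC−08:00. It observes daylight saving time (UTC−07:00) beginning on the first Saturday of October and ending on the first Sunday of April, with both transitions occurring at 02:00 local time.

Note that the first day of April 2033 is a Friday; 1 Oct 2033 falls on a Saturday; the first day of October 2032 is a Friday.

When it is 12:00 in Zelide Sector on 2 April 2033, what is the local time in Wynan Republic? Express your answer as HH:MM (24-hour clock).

1 April 2033 is a Friday, so Sundays fall on 3, 10, 17, 24; the last is April 24.
1 October 2033 is a Saturday, so the first Monday is October 3 and the third is October 17.
Daylight saving runs 24 April – 17 October; 2 April 2033 is outside that window, so Zelide Sector is on standard time at UTC+02:00.
12:00 Zelide Sector − 2h = 10:00 UTC.
1 October 2032 is a Friday, so the first Saturday is October 2.
1 April 2033 is a Friday, so the first Sunday is April 3.
At the standard offset (UTC−08:00), 10:00 UTC − 8h = 02:00 Wynan Republic standard time.
Daylight saving runs 2 October 2032 – 3 April 2033; the standard-time date in Wynan Republic, 2 April 2033, is inside that window, so Wynan Republic is at UTC−07:00.
10:00 UTC − 7h = 03:00 Wynan Republic.

03:00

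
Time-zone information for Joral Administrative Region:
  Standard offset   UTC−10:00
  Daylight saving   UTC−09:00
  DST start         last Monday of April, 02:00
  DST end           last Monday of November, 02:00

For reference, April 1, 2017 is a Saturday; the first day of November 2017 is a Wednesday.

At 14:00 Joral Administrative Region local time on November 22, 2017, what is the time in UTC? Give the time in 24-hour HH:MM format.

1 April 2017 is a Saturday, so Mondays fall on 3, 10, 17, 24; the last is April 24.
1 November 2017 is a Wednesday, so Mondays fall on 6, 13, 20, 27; the last is November 27.
Daylight saving runs 24 April – 27 November; November 22, 2017 is inside that window, so Joral Administrative Region is at UTC−09:00.
14:00 local + 9h = 23:00 UTC.

23:00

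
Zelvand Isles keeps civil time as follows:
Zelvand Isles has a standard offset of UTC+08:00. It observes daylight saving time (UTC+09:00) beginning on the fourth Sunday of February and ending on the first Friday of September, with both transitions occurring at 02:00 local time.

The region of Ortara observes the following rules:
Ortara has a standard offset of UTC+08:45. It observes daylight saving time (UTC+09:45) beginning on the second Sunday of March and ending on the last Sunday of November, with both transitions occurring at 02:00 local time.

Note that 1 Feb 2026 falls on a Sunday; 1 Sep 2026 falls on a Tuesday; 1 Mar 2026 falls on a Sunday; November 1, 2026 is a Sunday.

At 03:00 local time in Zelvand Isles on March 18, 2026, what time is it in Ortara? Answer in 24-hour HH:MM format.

03:45

1 February 2026 is a Sunday, so the first Sunday is February 1 and the fourth is February 22.
1 September 2026 is a Tuesday, so the first Friday is September 4.
Daylight saving runs 22 February – 4 September; March 18, 2026 is inside that window, so Zelvand Isles is at UTC+09:00.
03:00 Zelvand Isles − 9h = 18:00 UTC (rolling into the previous day, 17 March 2026).
1 March 2026 is a Sunday, so the first Sunday is March 1 and the second is March 8.
1 November 2026 is a Sunday, so Sundays fall on 1, 8, 15, 22, 29; the last is November 29.
At the standard offset (UTC+08:45), 18:00 UTC + 8h45m = 02:45 Ortara standard time (rolling into the next day, 18 March 2026).
The standard-time date in Ortara, March 18, 2026, falls between 8 March and 29 November, so daylight saving is in effect and Ortara is at UTC+09:45.
18:00 UTC + 9h45m = 03:45 Ortara (rolling into the next day, 18 March 2026).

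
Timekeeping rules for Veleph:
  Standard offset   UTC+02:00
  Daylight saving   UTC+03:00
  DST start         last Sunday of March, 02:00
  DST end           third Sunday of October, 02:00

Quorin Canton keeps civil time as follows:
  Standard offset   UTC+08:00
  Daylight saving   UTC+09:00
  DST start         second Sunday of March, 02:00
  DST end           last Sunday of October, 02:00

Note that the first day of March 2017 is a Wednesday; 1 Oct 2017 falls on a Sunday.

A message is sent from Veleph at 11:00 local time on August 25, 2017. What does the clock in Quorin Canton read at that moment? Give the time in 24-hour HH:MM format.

17:00

1 March 2017 is a Wednesday, so Sundays fall on 5, 12, 19, 26; the last is March 26.
1 October 2017 is a Sunday, so the first Sunday is October 1 and the third is October 15.
August 25, 2017 lies within the daylight-saving period (26 March – 15 October), so Veleph is on daylight time, UTC+03:00.
11:00 Veleph − 3h = 08:00 UTC.
1 March 2017 is a Wednesday, so the first Sunday is March 5 and the second is March 12.
1 October 2017 is a Sunday, so Sundays fall on 1, 8, 15, 22, 29; the last is October 29.
At the standard offset (UTC+08:00), 08:00 UTC + 8h = 16:00 Quorin Canton standard time.
The standard-time date in Quorin Canton, August 25, 2017, lies within the daylight-saving period (12 March – 29 October), so Quorin Canton is on daylight time, UTC+09:00.
08:00 UTC + 9h = 17:00 Quorin Canton.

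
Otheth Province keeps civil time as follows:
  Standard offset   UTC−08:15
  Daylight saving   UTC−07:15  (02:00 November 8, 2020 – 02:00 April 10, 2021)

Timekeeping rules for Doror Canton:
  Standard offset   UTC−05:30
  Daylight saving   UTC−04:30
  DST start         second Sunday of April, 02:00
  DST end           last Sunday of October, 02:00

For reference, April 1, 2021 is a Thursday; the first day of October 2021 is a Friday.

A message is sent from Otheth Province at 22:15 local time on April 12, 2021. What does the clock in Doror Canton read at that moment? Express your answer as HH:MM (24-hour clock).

Daylight saving runs 8 November 2020 – 10 April 2021; April 12, 2021 is outside that window, so Otheth Province is on standard time at UTC−08:15.
22:15 Otheth Province + 8h15m = 06:30 UTC (rolling into the next day, 13 April 2021).
1 April 2021 is a Thursday, so the first Sunday is April 4 and the second is April 11.
1 October 2021 is a Friday, so Sundays fall on 3, 10, 17, 24, 31; the last is October 31.
At the standard offset (UTC−05:30), 06:30 UTC − 5h30m = 01:00 Doror Canton standard time.
The standard-time date in Doror Canton, April 13, 2021, falls between 11 April and 31 October, so daylight saving is in effect and Doror Canton is at UTC−04:30.
06:30 UTC − 4h30m = 02:00 Doror Canton.

02:00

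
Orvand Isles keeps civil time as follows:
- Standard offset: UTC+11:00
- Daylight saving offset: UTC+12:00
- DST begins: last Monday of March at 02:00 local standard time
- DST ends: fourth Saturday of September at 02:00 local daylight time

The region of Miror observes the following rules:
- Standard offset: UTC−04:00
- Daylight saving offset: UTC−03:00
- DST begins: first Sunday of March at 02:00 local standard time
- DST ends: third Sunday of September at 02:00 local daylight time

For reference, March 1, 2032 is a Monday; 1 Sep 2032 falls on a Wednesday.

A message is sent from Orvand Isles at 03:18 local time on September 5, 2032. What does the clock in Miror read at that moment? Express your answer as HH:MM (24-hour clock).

1 March 2032 is a Monday, so Mondays fall on 1, 8, 15, 22, 29; the last is March 29.
1 September 2032 is a Wednesday, so the first Saturday is September 4 and the fourth is September 25.
September 5, 2032 lies within the daylight-saving period (29 March – 25 September), so Orvand Isles is on daylight time, UTC+12:00.
03:18 Orvand Isles − 12h = 15:18 UTC (rolling into the previous day, 4 September 2032).
1 March 2032 is a Monday, so the first Sunday is March 7.
1 September 2032 is a Wednesday, so the first Sunday is September 5 and the third is September 19.
At the standard offset (UTC−04:00), 15:18 UTC − 4h = 11:18 Miror standard time.
The standard-time date in Miror, September 4, 2032, lies within the daylight-saving period (7 March – 19 September), so Miror is on daylight time, UTC−03:00.
15:18 UTC − 3h = 12:18 Miror.

12:18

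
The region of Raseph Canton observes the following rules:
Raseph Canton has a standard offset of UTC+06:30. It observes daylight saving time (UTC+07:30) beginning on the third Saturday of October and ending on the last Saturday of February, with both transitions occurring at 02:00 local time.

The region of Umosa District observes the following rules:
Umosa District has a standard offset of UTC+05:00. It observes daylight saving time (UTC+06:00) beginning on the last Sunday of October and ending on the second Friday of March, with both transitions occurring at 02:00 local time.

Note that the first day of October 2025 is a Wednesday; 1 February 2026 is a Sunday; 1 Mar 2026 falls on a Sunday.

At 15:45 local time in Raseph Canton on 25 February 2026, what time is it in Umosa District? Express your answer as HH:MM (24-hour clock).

1 October 2025 is a Wednesday, so the first Saturday is October 4 and the third is October 18.
1 February 2026 is a Sunday, so Saturdays fall on 7, 14, 21, 28; the last is February 28.
Daylight saving runs 18 October 2025 – 28 February 2026; 25 February 2026 is inside that window, so Raseph Canton is at UTC+07:30.
15:45 Raseph Canton − 7h30m = 08:15 UTC.
1 October 2025 is a Wednesday, so Sundays fall on 5, 12, 19, 26; the last is October 26.
1 March 2026 is a Sunday, so the first Friday is March 6 and the second is March 13.
At the standard offset (UTC+05:00), 08:15 UTC + 5h = 13:15 Umosa District standard time.
Daylight saving runs 26 October 2025 – 13 March 2026; the standard-time date in Umosa District, 25 February 2026, is inside that window, so Umosa District is at UTC+06:00.
08:15 UTC + 6h = 14:15 Umosa District.

14:15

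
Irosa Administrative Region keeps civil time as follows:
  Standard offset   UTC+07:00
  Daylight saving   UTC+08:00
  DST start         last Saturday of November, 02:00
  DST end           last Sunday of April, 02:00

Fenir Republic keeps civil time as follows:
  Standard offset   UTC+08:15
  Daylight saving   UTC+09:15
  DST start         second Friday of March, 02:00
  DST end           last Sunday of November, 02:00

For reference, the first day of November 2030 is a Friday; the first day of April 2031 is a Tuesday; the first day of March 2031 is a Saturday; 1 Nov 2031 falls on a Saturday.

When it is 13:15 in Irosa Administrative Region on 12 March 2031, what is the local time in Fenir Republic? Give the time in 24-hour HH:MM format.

13:30

1 November 2030 is a Friday, so Saturdays fall on 2, 9, 16, 23, 30; the last is November 30.
1 April 2031 is a Tuesday, so Sundays fall on 6, 13, 20, 27; the last is April 27.
Daylight saving runs 30 November 2030 – 27 April 2031; 12 March 2031 is inside that window, so Irosa Administrative Region is at UTC+08:00.
13:15 Irosa Administrative Region − 8h = 05:15 UTC.
1 March 2031 is a Saturday, so the first Friday is March 7 and the second is March 14.
1 November 2031 is a Saturday, so Sundays fall on 2, 9, 16, 23, 30; the last is November 30.
At the standard offset (UTC+08:15), 05:15 UTC + 8h15m = 13:30 Fenir Republic standard time.
Daylight saving runs 14 March – 30 November; the standard-time date in Fenir Republic, 12 March 2031, is outside that window, so Fenir Republic is on standard time at UTC+08:15.
05:15 UTC + 8h15m = 13:30 Fenir Republic.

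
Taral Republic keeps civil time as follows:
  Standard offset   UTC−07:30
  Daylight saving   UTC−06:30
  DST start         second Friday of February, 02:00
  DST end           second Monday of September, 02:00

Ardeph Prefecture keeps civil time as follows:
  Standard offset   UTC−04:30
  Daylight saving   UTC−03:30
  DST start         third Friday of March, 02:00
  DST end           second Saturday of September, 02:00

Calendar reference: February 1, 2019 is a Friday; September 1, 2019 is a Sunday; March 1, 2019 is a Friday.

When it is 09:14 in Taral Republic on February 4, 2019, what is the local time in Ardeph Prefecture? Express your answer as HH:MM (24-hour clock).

12:14

1 February 2019 is a Friday, so the first Friday is February 1 and the second is February 8.
1 September 2019 is a Sunday, so the first Monday is September 2 and the second is September 9.
February 4, 2019 does not fall between 8 February and 9 September, so daylight saving is not in effect and Taral Republic is at UTC−07:30.
09:14 Taral Republic + 7h30m = 16:44 UTC.
1 March 2019 is a Friday, so the first Friday is March 1 and the third is March 15.
1 September 2019 is a Sunday, so the first Saturday is September 7 and the second is September 14.
At the standard offset (UTC−04:30), 16:44 UTC − 4h30m = 12:14 Ardeph Prefecture standard time.
The standard-time date in Ardeph Prefecture, February 4, 2019, does not fall between 15 March and 14 September, so daylight saving is not in effect and Ardeph Prefecture is at UTC−04:30.
16:44 UTC − 4h30m = 12:14 Ardeph Prefecture.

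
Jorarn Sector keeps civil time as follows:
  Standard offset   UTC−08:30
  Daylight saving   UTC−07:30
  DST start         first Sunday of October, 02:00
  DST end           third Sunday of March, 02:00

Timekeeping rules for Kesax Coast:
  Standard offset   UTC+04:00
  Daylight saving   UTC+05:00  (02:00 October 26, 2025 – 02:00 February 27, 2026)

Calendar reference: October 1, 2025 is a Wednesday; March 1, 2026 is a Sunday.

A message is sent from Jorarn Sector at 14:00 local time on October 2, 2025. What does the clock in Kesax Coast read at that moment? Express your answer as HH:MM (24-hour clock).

1 October 2025 is a Wednesday, so the first Sunday is October 5.
1 March 2026 is a Sunday, so the first Sunday is March 1 and the third is March 15.
Daylight saving runs 5 October 2025 – 15 March 2026; October 2, 2025 is outside that window, so Jorarn Sector is on standard time at UTC−08:30.
14:00 Jorarn Sector + 8h30m = 22:30 UTC.
At the standard offset (UTC+04:00), 22:30 UTC + 4h = 02:30 Kesax Coast standard time (rolling into the next day, 3 October 2025).
The standard-time date in Kesax Coast, October 3, 2025, is outside the daylight-saving period (26 October 2025 – 27 February 2026), so Kesax Coast is on standard time, UTC+04:00.
22:30 UTC + 4h = 02:30 Kesax Coast (rolling into the next day, 3 October 2025).

02:30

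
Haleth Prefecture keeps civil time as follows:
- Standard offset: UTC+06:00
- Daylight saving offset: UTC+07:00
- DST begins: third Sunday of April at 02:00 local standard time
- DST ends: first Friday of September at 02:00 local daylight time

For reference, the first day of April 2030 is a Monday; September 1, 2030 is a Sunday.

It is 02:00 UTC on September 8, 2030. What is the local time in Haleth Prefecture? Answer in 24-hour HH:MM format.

08:00

1 April 2030 is a Monday, so the first Sunday is April 7 and the third is April 21.
1 September 2030 is a Sunday, so the first Friday is September 6.
At the standard offset (UTC+06:00), 02:00 UTC + 6h = 08:00 Haleth Prefecture standard time.
Daylight saving runs 21 April – 6 September; the standard-time date in Haleth Prefecture, September 8, 2030, is outside that window, so Haleth Prefecture is on standard time at UTC+06:00.
02:00 UTC + 6h = 08:00 local.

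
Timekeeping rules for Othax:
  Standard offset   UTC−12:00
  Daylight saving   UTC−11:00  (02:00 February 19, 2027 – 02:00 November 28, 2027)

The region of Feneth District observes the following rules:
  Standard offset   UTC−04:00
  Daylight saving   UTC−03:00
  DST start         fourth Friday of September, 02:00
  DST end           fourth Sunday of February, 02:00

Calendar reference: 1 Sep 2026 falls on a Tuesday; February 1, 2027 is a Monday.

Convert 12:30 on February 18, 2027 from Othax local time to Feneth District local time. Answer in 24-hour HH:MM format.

Daylight saving runs 19 February – 28 November; February 18, 2027 is outside that window, so Othax is on standard time at UTC−12:00.
12:30 Othax + 12h = 00:30 UTC (rolling into the next day, 19 February 2027).
1 September 2026 is a Tuesday, so the first Friday is September 4 and the fourth is September 25.
1 February 2027 is a Monday, so the first Sunday is February 7 and the fourth is February 28.
At the standard offset (UTC−04:00), 00:30 UTC − 4h = 20:30 Feneth District standard time (rolling into the previous day, 18 February 2027).
Daylight saving runs 25 September 2026 – 28 February 2027; the standard-time date in Feneth District, February 18, 2027, is inside that window, so Feneth District is at UTC−03:00.
00:30 UTC − 3h = 21:30 Feneth District (rolling into the previous day, 18 February 2027).

21:30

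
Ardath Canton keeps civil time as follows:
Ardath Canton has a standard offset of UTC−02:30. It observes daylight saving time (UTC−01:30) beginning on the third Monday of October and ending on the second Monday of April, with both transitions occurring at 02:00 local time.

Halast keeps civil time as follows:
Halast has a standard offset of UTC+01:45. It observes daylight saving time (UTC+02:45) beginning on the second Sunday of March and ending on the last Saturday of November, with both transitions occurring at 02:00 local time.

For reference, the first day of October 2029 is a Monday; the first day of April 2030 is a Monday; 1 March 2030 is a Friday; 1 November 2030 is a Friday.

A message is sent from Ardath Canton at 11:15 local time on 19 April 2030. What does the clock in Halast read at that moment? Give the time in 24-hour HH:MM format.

1 October 2029 is a Monday, so the first Monday is October 1 and the third is October 15.
1 April 2030 is a Monday, so the first Monday is April 1 and the second is April 8.
19 April 2030 is outside the daylight-saving period (15 October 2029 – 8 April 2030), so Ardath Canton is on standard time, UTC−02:30.
11:15 Ardath Canton + 2h30m = 13:45 UTC.
1 March 2030 is a Friday, so the first Sunday is March 3 and the second is March 10.
1 November 2030 is a Friday, so Saturdays fall on 2, 9, 16, 23, 30; the last is November 30.
At the standard offset (UTC+01:45), 13:45 UTC + 1h45m = 15:30 Halast standard time.
The standard-time date in Halast, 19 April 2030, lies within the daylight-saving period (10 March – 30 November), so Halast is on daylight time, UTC+02:45.
13:45 UTC + 2h45m = 16:30 Halast.

16:30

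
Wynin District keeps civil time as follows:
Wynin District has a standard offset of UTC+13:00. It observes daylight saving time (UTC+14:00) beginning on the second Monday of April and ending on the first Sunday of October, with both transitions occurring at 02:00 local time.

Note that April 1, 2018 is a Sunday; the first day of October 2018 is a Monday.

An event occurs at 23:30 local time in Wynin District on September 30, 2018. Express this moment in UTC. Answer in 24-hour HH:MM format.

09:30

1 April 2018 is a Sunday, so the first Monday is April 2 and the second is April 9.
1 October 2018 is a Monday, so the first Sunday is October 7.
Daylight saving runs 9 April – 7 October; September 30, 2018 is inside that window, so Wynin District is at UTC+14:00.
23:30 local − 14h = 09:30 UTC.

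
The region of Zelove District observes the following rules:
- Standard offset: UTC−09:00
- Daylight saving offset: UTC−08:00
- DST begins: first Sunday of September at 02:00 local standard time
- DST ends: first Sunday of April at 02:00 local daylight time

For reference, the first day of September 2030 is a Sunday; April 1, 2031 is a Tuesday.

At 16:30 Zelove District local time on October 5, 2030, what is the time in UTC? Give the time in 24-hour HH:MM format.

00:30

1 September 2030 is a Sunday, so the first Sunday is September 1.
1 April 2031 is a Tuesday, so the first Sunday is April 6.
October 5, 2030 falls between 1 September 2030 and 6 April 2031, so daylight saving is in effect and Zelove District is at UTC−08:00.
16:30 local + 8h = 00:30 UTC (rolling into the next day, 6 October 2030).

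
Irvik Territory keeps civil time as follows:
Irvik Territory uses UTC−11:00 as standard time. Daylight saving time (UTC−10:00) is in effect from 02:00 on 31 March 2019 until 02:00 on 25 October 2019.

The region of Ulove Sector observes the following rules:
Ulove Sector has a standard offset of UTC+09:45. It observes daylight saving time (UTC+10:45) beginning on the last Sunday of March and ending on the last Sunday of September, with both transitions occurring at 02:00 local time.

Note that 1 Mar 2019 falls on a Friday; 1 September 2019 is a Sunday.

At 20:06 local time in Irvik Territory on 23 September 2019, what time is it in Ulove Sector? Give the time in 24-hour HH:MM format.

Daylight saving runs 31 March – 25 October; 23 September 2019 is inside that window, so Irvik Territory is at UTC−10:00.
20:06 Irvik Territory + 10h = 06:06 UTC (rolling into the next day, 24 September 2019).
1 March 2019 is a Friday, so Sundays fall on 3, 10, 17, 24, 31; the last is March 31.
1 September 2019 is a Sunday, so Sundays fall on 1, 8, 15, 22, 29; the last is September 29.
At the standard offset (UTC+09:45), 06:06 UTC + 9h45m = 15:51 Ulove Sector standard time.
Daylight saving runs 31 March – 29 September; the standard-time date in Ulove Sector, 24 September 2019, is inside that window, so Ulove Sector is at UTC+10:45.
06:06 UTC + 10h45m = 16:51 Ulove Sector.

16:51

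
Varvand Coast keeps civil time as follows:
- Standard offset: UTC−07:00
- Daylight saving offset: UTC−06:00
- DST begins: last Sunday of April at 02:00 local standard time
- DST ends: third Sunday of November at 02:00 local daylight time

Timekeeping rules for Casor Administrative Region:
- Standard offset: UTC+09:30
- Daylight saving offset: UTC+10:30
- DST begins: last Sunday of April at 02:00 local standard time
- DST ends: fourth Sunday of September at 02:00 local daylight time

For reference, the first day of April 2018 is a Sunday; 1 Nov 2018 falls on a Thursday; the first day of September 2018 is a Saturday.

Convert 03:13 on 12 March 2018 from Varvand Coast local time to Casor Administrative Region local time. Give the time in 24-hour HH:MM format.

19:43

1 April 2018 is a Sunday, so Sundays fall on 1, 8, 15, 22, 29; the last is April 29.
1 November 2018 is a Thursday, so the first Sunday is November 4 and the third is November 18.
Daylight saving runs 29 April – 18 November; 12 March 2018 is outside that window, so Varvand Coast is on standard time at UTC−07:00.
03:13 Varvand Coast + 7h = 10:13 UTC.
1 April 2018 is a Sunday, so Sundays fall on 1, 8, 15, 22, 29; the last is April 29.
1 September 2018 is a Saturday, so the first Sunday is September 2 and the fourth is September 23.
At the standard offset (UTC+09:30), 10:13 UTC + 9h30m = 19:43 Casor Administrative Region standard time.
The standard-time date in Casor Administrative Region, 12 March 2018, is outside the daylight-saving period (29 April – 23 September), so Casor Administrative Region is on standard time, UTC+09:30.
10:13 UTC + 9h30m = 19:43 Casor Administrative Region.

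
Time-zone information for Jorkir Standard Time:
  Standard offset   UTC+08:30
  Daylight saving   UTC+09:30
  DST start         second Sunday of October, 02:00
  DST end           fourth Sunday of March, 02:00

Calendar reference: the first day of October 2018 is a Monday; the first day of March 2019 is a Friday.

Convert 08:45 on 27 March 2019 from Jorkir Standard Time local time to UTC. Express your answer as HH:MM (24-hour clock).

1 October 2018 is a Monday, so the first Sunday is October 7 and the second is October 14.
1 March 2019 is a Friday, so the first Sunday is March 3 and the fourth is March 24.
Daylight saving runs 14 October 2018 – 24 March 2019; 27 March 2019 is outside that window, so Jorkir Standard Time is on standard time at UTC+08:30.
08:45 local − 8h30m = 00:15 UTC.

00:15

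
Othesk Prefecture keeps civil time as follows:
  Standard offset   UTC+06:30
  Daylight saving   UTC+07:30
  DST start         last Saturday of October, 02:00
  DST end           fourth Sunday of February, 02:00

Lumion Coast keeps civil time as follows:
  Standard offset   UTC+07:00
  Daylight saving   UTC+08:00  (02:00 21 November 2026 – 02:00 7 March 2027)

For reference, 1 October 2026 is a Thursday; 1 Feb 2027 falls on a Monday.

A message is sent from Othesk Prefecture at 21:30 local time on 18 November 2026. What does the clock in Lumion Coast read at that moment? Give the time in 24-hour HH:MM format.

21:00

1 October 2026 is a Thursday, so Saturdays fall on 3, 10, 17, 24, 31; the last is October 31.
1 February 2027 is a Monday, so the first Sunday is February 7 and the fourth is February 28.
18 November 2026 lies within the daylight-saving period (31 October 2026 – 28 February 2027), so Othesk Prefecture is on daylight time, UTC+07:30.
21:30 Othesk Prefecture − 7h30m = 14:00 UTC.
At the standard offset (UTC+07:00), 14:00 UTC + 7h = 21:00 Lumion Coast standard time.
Daylight saving runs 21 November 2026 – 7 March 2027; the standard-time date in Lumion Coast, 18 November 2026, is outside that window, so Lumion Coast is on standard time at UTC+07:00.
14:00 UTC + 7h = 21:00 Lumion Coast.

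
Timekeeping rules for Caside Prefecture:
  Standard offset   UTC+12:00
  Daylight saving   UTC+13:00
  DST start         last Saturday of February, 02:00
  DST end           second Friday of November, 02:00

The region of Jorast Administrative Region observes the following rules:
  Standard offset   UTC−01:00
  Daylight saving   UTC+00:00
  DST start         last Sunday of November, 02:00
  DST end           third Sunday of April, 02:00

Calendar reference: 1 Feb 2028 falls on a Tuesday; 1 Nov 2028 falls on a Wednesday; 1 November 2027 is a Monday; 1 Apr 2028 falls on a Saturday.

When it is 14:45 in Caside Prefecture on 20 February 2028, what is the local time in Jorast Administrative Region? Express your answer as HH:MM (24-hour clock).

02:45

1 February 2028 is a Tuesday, so Saturdays fall on 5, 12, 19, 26; the last is February 26.
1 November 2028 is a Wednesday, so the first Friday is November 3 and the second is November 10.
20 February 2028 does not fall between 26 February and 10 November, so daylight saving is not in effect and Caside Prefecture is at UTC+12:00.
14:45 Caside Prefecture − 12h = 02:45 UTC.
1 November 2027 is a Monday, so Sundays fall on 7, 14, 21, 28; the last is November 28.
1 April 2028 is a Saturday, so the first Sunday is April 2 and the third is April 16.
At the standard offset (UTC−01:00), 02:45 UTC − 1h = 01:45 Jorast Administrative Region standard time.
Daylight saving runs 28 November 2027 – 16 April 2028; the standard-time date in Jorast Administrative Region, 20 February 2028, is inside that window, so Jorast Administrative Region is at UTC+00:00.
02:45 UTC + 0h = 02:45 Jorast Administrative Region.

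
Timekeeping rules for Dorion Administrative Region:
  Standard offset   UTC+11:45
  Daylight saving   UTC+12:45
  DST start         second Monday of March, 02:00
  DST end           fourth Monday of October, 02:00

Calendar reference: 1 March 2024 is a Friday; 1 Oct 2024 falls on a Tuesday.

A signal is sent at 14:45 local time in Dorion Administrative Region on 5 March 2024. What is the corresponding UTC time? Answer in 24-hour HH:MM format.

03:00

1 March 2024 is a Friday, so the first Monday is March 4 and the second is March 11.
1 October 2024 is a Tuesday, so the first Monday is October 7 and the fourth is October 28.
Daylight saving runs 11 March – 28 October; 5 March 2024 is outside that window, so Dorion Administrative Region is on standard time at UTC+11:45.
14:45 local − 11h45m = 03:00 UTC.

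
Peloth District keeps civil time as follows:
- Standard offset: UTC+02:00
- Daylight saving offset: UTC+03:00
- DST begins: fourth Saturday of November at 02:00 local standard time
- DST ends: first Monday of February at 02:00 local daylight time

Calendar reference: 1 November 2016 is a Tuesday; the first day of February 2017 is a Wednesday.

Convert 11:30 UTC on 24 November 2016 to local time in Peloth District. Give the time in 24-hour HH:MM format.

13:30

1 November 2016 is a Tuesday, so the first Saturday is November 5 and the fourth is November 26.
1 February 2017 is a Wednesday, so the first Monday is February 6.
At the standard offset (UTC+02:00), 11:30 UTC + 2h = 13:30 Peloth District standard time.
Daylight saving runs 26 November 2016 – 6 February 2017; the standard-time date in Peloth District, 24 November 2016, is outside that window, so Peloth District is on standard time at UTC+02:00.
11:30 UTC + 2h = 13:30 local.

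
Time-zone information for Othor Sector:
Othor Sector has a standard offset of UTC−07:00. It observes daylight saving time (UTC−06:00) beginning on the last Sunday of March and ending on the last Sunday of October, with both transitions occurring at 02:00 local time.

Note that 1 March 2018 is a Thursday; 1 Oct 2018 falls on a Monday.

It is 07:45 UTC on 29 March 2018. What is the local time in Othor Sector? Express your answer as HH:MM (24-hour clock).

01:45

1 March 2018 is a Thursday, so Sundays fall on 4, 11, 18, 25; the last is March 25.
1 October 2018 is a Monday, so Sundays fall on 7, 14, 21, 28; the last is October 28.
At the standard offset (UTC−07:00), 07:45 UTC − 7h = 00:45 Othor Sector standard time.
Daylight saving runs 25 March – 28 October; the standard-time date in Othor Sector, 29 March 2018, is inside that window, so Othor Sector is at UTC−06:00.
07:45 UTC − 6h = 01:45 local.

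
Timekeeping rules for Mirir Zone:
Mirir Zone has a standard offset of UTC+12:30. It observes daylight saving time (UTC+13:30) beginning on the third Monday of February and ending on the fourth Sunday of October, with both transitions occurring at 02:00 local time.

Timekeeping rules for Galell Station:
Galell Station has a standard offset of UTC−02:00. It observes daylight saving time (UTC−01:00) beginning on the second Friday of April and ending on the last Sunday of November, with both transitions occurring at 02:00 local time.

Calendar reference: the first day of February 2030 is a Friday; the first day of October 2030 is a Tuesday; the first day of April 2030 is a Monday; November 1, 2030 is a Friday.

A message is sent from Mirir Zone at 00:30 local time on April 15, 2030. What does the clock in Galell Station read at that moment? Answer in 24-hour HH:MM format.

10:00

1 February 2030 is a Friday, so the first Monday is February 4 and the third is February 18.
1 October 2030 is a Tuesday, so the first Sunday is October 6 and the fourth is October 27.
Daylight saving runs 18 February – 27 October; April 15, 2030 is inside that window, so Mirir Zone is at UTC+13:30.
00:30 Mirir Zone − 13h30m = 11:00 UTC (rolling into the previous day, 14 April 2030).
1 April 2030 is a Monday, so the first Friday is April 5 and the second is April 12.
1 November 2030 is a Friday, so Sundays fall on 3, 10, 17, 24; the last is November 24.
At the standard offset (UTC−02:00), 11:00 UTC − 2h = 09:00 Galell Station standard time.
The standard-time date in Galell Station, April 14, 2030, falls between 12 April and 24 November, so daylight saving is in effect and Galell Station is at UTC−01:00.
11:00 UTC − 1h = 10:00 Galell Station.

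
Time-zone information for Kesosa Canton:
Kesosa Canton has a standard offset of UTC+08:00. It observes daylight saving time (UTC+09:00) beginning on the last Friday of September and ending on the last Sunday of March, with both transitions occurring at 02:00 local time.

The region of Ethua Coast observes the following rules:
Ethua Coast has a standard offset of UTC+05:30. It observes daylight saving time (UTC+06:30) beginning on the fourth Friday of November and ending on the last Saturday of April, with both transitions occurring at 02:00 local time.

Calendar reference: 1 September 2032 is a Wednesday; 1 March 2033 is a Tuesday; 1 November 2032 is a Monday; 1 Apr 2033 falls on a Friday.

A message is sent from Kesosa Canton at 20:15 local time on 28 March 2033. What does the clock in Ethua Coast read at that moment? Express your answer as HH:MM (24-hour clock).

1 September 2032 is a Wednesday, so Fridays fall on 3, 10, 17, 24; the last is September 24.
1 March 2033 is a Tuesday, so Sundays fall on 6, 13, 20, 27; the last is March 27.
Daylight saving runs 24 September 2032 – 27 March 2033; 28 March 2033 is outside that window, so Kesosa Canton is on standard time at UTC+08:00.
20:15 Kesosa Canton − 8h = 12:15 UTC.
1 November 2032 is a Monday, so the first Friday is November 5 and the fourth is November 26.
1 April 2033 is a Friday, so Saturdays fall on 2, 9, 16, 23, 30; the last is April 30.
At the standard offset (UTC+05:30), 12:15 UTC + 5h30m = 17:45 Ethua Coast standard time.
Daylight saving runs 26 November 2032 – 30 April 2033; the standard-time date in Ethua Coast, 28 March 2033, is inside that window, so Ethua Coast is at UTC+06:30.
12:15 UTC + 6h30m = 18:45 Ethua Coast.

18:45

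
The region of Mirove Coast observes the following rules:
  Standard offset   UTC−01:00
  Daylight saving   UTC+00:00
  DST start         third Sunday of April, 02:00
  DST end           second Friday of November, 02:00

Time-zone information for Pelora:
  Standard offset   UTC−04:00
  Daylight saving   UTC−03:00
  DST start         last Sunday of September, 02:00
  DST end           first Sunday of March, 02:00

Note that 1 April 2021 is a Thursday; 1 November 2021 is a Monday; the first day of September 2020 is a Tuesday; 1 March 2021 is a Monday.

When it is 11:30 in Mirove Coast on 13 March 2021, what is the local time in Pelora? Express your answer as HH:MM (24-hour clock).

08:30

1 April 2021 is a Thursday, so the first Sunday is April 4 and the third is April 18.
1 November 2021 is a Monday, so the first Friday is November 5 and the second is November 12.
13 March 2021 does not fall between 18 April and 12 November, so daylight saving is not in effect and Mirove Coast is at UTC−01:00.
11:30 Mirove Coast + 1h = 12:30 UTC.
1 September 2020 is a Tuesday, so Sundays fall on 6, 13, 20, 27; the last is September 27.
1 March 2021 is a Monday, so the first Sunday is March 7.
At the standard offset (UTC−04:00), 12:30 UTC − 4h = 08:30 Pelora standard time.
Daylight saving runs 27 September 2020 – 7 March 2021; the standard-time date in Pelora, 13 March 2021, is outside that window, so Pelora is on standard time at UTC−04:00.
12:30 UTC − 4h = 08:30 Pelora.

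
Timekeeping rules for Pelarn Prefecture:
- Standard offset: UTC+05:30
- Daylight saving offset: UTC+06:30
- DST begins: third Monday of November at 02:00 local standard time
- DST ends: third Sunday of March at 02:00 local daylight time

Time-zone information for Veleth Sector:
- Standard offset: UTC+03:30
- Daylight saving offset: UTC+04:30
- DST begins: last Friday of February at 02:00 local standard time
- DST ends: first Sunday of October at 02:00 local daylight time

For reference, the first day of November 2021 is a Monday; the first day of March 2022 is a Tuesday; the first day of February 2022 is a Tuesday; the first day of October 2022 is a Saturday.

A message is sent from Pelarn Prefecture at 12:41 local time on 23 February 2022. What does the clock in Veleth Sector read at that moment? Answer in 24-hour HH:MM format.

09:41

1 November 2021 is a Monday, so the first Monday is November 1 and the third is November 15.
1 March 2022 is a Tuesday, so the first Sunday is March 6 and the third is March 20.
Daylight saving runs 15 November 2021 – 20 March 2022; 23 February 2022 is inside that window, so Pelarn Prefecture is at UTC+06:30.
12:41 Pelarn Prefecture − 6h30m = 06:11 UTC.
1 February 2022 is a Tuesday, so Fridays fall on 4, 11, 18, 25; the last is February 25.
1 October 2022 is a Saturday, so the first Sunday is October 2.
At the standard offset (UTC+03:30), 06:11 UTC + 3h30m = 09:41 Veleth Sector standard time.
The standard-time date in Veleth Sector, 23 February 2022, does not fall between 25 February and 2 October, so daylight saving is not in effect and Veleth Sector is at UTC+03:30.
06:11 UTC + 3h30m = 09:41 Veleth Sector.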